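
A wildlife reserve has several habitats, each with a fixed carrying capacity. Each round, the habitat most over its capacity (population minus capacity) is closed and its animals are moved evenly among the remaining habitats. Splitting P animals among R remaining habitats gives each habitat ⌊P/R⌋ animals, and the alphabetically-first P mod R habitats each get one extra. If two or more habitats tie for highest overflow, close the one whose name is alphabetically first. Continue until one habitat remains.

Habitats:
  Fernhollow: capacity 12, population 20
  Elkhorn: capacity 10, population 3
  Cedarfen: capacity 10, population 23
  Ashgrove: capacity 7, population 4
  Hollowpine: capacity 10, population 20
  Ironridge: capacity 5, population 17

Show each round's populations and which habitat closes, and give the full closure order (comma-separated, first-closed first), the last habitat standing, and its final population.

Closure order: Cedarfen, Ironridge, Hollowpine, Fernhollow, Ashgrove
Last habitat: Elkhorn with 87 animals

Round 1: Ashgrove=4 Cedarfen=23 Elkhorn=3 Fernhollow=20 Hollowpine=20 Ironridge=17 → close Cedarfen (overflow 13)
  23÷5 = 4 each, +1 to first 3
Round 2: Ashgrove=9 Elkhorn=8 Fernhollow=25 Hollowpine=24 Ironridge=21 → close Ironridge (overflow 16)
  21÷4 = 5 each, +1 to first 1
Round 3: Ashgrove=15 Elkhorn=13 Fernhollow=30 Hollowpine=29 → close Hollowpine (overflow 19)
  29÷3 = 9 each, +1 to first 2
Round 4: Ashgrove=25 Elkhorn=23 Fernhollow=39 → close Fernhollow (overflow 27)
  39÷2 = 19 each, +1 to first 1
Round 5: Ashgrove=45 Elkhorn=42 → close Ashgrove (overflow 38)
  45÷1 = 45 each, +1 to first 0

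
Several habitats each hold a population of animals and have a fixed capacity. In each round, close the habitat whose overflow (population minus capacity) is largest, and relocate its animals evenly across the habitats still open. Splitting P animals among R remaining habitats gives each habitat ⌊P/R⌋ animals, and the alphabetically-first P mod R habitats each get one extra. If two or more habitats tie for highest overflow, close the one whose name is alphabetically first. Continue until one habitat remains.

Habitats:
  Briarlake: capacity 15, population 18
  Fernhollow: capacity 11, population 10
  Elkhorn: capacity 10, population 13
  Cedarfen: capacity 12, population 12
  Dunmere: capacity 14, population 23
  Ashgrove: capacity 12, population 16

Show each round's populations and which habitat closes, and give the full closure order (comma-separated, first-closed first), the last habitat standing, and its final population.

Round 1: Ashgrove=16 Briarlake=18 Cedarfen=12 Dunmere=23 Elkhorn=13 Fernhollow=10 → close Dunmere (overflow 9)
  23÷5 = 4 each, +1 to first 3
Round 2: Ashgrove=21 Briarlake=23 Cedarfen=17 Elkhorn=17 Fernhollow=14 → close Ashgrove (overflow 9)
  21÷4 = 5 each, +1 to first 1
Round 3: Briarlake=29 Cedarfen=22 Elkhorn=22 Fernhollow=19 → close Briarlake (overflow 14)
  29÷3 = 9 each, +1 to first 2
Round 4: Cedarfen=32 Elkhorn=32 Fernhollow=28 → close Elkhorn (overflow 22)
  32÷2 = 16 each, +1 to first 0
Round 5: Cedarfen=48 Fernhollow=44 → close Cedarfen (overflow 36)
  48÷1 = 48 each, +1 to first 0

Closure order: Dunmere, Ashgrove, Briarlake, Elkhorn, Cedarfen
Last habitat: Fernhollow with 92 animals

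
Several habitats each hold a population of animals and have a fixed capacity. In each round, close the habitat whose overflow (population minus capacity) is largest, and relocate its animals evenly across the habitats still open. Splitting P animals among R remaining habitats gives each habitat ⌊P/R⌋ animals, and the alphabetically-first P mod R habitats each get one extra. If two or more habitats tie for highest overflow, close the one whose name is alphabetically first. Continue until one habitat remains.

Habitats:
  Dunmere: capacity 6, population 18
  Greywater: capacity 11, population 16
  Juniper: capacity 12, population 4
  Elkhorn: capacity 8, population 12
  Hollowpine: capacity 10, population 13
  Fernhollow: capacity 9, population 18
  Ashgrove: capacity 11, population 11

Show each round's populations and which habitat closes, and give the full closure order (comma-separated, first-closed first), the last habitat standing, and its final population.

Closure order: Dunmere, Fernhollow, Greywater, Elkhorn, Hollowpine, Ashgrove
Last habitat: Juniper with 92 animals

Round 1: Ashgrove=11 Dunmere=18 Elkhorn=12 Fernhollow=18 Greywater=16 Hollowpine=13 Juniper=4 → close Dunmere (overflow 12)
  18÷6 = 3 each, +1 to first 0
Round 2: Ashgrove=14 Elkhorn=15 Fernhollow=21 Greywater=19 Hollowpine=16 Juniper=7 → close Fernhollow (overflow 12)
  21÷5 = 4 each, +1 to first 1
Round 3: Ashgrove=19 Elkhorn=19 Greywater=23 Hollowpine=20 Juniper=11 → close Greywater (overflow 12)
  23÷4 = 5 each, +1 to first 3
Round 4: Ashgrove=25 Elkhorn=25 Hollowpine=26 Juniper=16 → close Elkhorn (overflow 17)
  25÷3 = 8 each, +1 to first 1
Round 5: Ashgrove=34 Hollowpine=34 Juniper=24 → close Hollowpine (overflow 24)
  34÷2 = 17 each, +1 to first 0
Round 6: Ashgrove=51 Juniper=41 → close Ashgrove (overflow 40)
  51÷1 = 51 each, +1 to first 0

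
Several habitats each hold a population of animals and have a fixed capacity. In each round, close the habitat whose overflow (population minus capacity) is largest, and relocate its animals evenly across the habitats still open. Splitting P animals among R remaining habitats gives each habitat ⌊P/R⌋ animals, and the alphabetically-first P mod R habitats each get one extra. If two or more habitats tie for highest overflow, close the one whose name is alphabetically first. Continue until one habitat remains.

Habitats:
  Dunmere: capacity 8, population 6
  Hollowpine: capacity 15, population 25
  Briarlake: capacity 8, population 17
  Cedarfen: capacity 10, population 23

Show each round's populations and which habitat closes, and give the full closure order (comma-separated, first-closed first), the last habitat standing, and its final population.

Round 1: Briarlake=17 Cedarfen=23 Dunmere=6 Hollowpine=25 → close Cedarfen (overflow 13)
  23÷3 = 7 each, +1 to first 2
Round 2: Briarlake=25 Dunmere=14 Hollowpine=32 → close Briarlake (overflow 17)
  25÷2 = 12 each, +1 to first 1
Round 3: Dunmere=27 Hollowpine=44 → close Hollowpine (overflow 29)
  44÷1 = 44 each, +1 to first 0

Closure order: Cedarfen, Briarlake, Hollowpine
Last habitat: Dunmere with 71 animals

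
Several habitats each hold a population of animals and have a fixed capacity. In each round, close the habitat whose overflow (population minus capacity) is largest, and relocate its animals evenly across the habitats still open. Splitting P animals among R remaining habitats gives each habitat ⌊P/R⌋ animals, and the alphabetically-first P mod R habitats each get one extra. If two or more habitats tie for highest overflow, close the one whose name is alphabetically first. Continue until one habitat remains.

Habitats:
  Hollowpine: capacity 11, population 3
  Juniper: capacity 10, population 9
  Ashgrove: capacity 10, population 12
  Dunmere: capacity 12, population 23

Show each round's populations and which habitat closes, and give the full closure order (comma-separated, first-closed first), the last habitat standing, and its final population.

Closure order: Dunmere, Ashgrove, Juniper
Last habitat: Hollowpine with 47 animals

Round 1: Ashgrove=12 Dunmere=23 Hollowpine=3 Juniper=9 → close Dunmere (overflow 11)
  23÷3 = 7 each, +1 to first 2
Round 2: Ashgrove=20 Hollowpine=11 Juniper=16 → close Ashgrove (overflow 10)
  20÷2 = 10 each, +1 to first 0
Round 3: Hollowpine=21 Juniper=26 → close Juniper (overflow 16)
  26÷1 = 26 each, +1 to first 0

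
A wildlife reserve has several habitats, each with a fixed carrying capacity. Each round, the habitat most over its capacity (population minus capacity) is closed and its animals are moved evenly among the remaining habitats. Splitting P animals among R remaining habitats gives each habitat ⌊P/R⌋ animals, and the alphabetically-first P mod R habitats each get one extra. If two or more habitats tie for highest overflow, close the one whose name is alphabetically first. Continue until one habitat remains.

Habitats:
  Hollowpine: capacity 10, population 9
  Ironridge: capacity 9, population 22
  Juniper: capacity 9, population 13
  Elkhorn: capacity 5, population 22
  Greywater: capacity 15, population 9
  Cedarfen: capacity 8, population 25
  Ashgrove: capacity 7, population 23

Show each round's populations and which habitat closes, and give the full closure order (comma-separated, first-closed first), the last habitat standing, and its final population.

Round 1: Ashgrove=23 Cedarfen=25 Elkhorn=22 Greywater=9 Hollowpine=9 Ironridge=22 Juniper=13 → close Cedarfen (overflow 17)
  25÷6 = 4 each, +1 to first 1
Round 2: Ashgrove=28 Elkhorn=26 Greywater=13 Hollowpine=13 Ironridge=26 Juniper=17 → close Ashgrove (overflow 21)
  28÷5 = 5 each, +1 to first 3
Round 3: Elkhorn=32 Greywater=19 Hollowpine=19 Ironridge=31 Juniper=22 → close Elkhorn (overflow 27)
  32÷4 = 8 each, +1 to first 0
Round 4: Greywater=27 Hollowpine=27 Ironridge=39 Juniper=30 → close Ironridge (overflow 30)
  39÷3 = 13 each, +1 to first 0
Round 5: Greywater=40 Hollowpine=40 Juniper=43 → close Juniper (overflow 34)
  43÷2 = 21 each, +1 to first 1
Round 6: Greywater=62 Hollowpine=61 → close Hollowpine (overflow 51)
  61÷1 = 61 each, +1 to first 0

Closure order: Cedarfen, Ashgrove, Elkhorn, Ironridge, Juniper, Hollowpine
Last habitat: Greywater with 123 animals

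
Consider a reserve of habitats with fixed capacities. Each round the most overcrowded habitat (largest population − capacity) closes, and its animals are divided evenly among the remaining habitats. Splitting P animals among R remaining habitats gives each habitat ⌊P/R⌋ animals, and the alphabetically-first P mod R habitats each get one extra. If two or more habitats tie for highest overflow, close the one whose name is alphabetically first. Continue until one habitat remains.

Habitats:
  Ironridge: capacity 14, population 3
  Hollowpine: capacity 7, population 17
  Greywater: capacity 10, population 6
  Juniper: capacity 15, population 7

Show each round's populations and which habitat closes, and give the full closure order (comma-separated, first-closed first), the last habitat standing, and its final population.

Round 1: Greywater=6 Hollowpine=17 Ironridge=3 Juniper=7 → close Hollowpine (overflow 10)
  17÷3 = 5 each, +1 to first 2
Round 2: Greywater=12 Ironridge=9 Juniper=12 → close Greywater (overflow 2)
  12÷2 = 6 each, +1 to first 0
Round 3: Ironridge=15 Juniper=18 → close Juniper (overflow 3)
  18÷1 = 18 each, +1 to first 0

Closure order: Hollowpine, Greywater, Juniper
Last habitat: Ironridge with 33 animals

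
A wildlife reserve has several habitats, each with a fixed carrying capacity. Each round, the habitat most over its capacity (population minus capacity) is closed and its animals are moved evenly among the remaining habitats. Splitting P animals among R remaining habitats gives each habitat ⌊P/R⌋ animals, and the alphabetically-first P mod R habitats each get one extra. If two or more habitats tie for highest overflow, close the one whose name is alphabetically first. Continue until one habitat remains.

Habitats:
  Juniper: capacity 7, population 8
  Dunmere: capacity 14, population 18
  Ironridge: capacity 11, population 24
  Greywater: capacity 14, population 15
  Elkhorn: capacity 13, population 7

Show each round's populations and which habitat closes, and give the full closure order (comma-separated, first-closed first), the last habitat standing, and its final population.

Round 1: Dunmere=18 Elkhorn=7 Greywater=15 Ironridge=24 Juniper=8 → close Ironridge (overflow 13)
  24÷4 = 6 each, +1 to first 0
Round 2: Dunmere=24 Elkhorn=13 Greywater=21 Juniper=14 → close Dunmere (overflow 10)
  24÷3 = 8 each, +1 to first 0
Round 3: Elkhorn=21 Greywater=29 Juniper=22 → close Greywater (overflow 15)
  29÷2 = 14 each, +1 to first 1
Round 4: Elkhorn=36 Juniper=36 → close Juniper (overflow 29)
  36÷1 = 36 each, +1 to first 0

Closure order: Ironridge, Dunmere, Greywater, Juniper
Last habitat: Elkhorn with 72 animals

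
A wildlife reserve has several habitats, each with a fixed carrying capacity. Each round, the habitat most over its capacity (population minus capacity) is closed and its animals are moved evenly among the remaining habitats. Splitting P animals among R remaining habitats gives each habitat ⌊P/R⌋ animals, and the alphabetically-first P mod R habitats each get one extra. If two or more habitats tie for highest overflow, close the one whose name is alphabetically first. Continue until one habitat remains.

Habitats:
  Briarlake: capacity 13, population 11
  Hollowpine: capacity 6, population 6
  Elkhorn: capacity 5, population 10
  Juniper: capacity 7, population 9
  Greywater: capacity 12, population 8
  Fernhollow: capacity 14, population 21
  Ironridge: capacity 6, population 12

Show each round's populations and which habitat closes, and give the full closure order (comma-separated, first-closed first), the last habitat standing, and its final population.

Closure order: Fernhollow, Elkhorn, Ironridge, Juniper, Briarlake, Hollowpine
Last habitat: Greywater with 77 animals

Round 1: Briarlake=11 Elkhorn=10 Fernhollow=21 Greywater=8 Hollowpine=6 Ironridge=12 Juniper=9 → close Fernhollow (overflow 7)
  21÷6 = 3 each, +1 to first 3
Round 2: Briarlake=15 Elkhorn=14 Greywater=12 Hollowpine=9 Ironridge=15 Juniper=12 → close Elkhorn (overflow 9)
  14÷5 = 2 each, +1 to first 4
Round 3: Briarlake=18 Greywater=15 Hollowpine=12 Ironridge=18 Juniper=14 → close Ironridge (overflow 12)
  18÷4 = 4 each, +1 to first 2
Round 4: Briarlake=23 Greywater=20 Hollowpine=16 Juniper=18 → close Juniper (overflow 11)
  18÷3 = 6 each, +1 to first 0
Round 5: Briarlake=29 Greywater=26 Hollowpine=22 → close Briarlake (overflow 16)
  29÷2 = 14 each, +1 to first 1
Round 6: Greywater=41 Hollowpine=36 → close Hollowpine (overflow 30)
  36÷1 = 36 each, +1 to first 0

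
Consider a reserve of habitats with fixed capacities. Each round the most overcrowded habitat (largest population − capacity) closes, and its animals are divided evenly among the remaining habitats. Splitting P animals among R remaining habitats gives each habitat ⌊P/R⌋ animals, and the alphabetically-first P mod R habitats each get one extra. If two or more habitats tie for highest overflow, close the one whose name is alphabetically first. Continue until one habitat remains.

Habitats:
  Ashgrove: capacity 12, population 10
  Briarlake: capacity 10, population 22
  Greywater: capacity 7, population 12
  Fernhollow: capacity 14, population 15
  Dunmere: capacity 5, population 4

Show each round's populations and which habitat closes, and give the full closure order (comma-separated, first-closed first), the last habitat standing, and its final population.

Closure order: Briarlake, Greywater, Dunmere, Fernhollow
Last habitat: Ashgrove with 63 animals

Round 1: Ashgrove=10 Briarlake=22 Dunmere=4 Fernhollow=15 Greywater=12 → close Briarlake (overflow 12)
  22÷4 = 5 each, +1 to first 2
Round 2: Ashgrove=16 Dunmere=10 Fernhollow=20 Greywater=17 → close Greywater (overflow 10)
  17÷3 = 5 each, +1 to first 2
Round 3: Ashgrove=22 Dunmere=16 Fernhollow=25 → close Dunmere (overflow 11)
  16÷2 = 8 each, +1 to first 0
Round 4: Ashgrove=30 Fernhollow=33 → close Fernhollow (overflow 19)
  33÷1 = 33 each, +1 to first 0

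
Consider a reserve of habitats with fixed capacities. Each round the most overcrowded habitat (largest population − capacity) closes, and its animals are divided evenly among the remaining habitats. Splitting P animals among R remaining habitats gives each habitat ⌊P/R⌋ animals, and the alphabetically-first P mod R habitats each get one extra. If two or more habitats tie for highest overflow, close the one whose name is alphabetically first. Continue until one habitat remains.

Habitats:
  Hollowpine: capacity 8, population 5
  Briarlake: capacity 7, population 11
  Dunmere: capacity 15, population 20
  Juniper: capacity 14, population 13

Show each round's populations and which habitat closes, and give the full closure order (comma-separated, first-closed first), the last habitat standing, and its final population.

Round 1: Briarlake=11 Dunmere=20 Hollowpine=5 Juniper=13 → close Dunmere (overflow 5)
  20÷3 = 6 each, +1 to first 2
Round 2: Briarlake=18 Hollowpine=12 Juniper=19 → close Briarlake (overflow 11)
  18÷2 = 9 each, +1 to first 0
Round 3: Hollowpine=21 Juniper=28 → close Juniper (overflow 14)
  28÷1 = 28 each, +1 to first 0

Closure order: Dunmere, Briarlake, Juniper
Last habitat: Hollowpine with 49 animals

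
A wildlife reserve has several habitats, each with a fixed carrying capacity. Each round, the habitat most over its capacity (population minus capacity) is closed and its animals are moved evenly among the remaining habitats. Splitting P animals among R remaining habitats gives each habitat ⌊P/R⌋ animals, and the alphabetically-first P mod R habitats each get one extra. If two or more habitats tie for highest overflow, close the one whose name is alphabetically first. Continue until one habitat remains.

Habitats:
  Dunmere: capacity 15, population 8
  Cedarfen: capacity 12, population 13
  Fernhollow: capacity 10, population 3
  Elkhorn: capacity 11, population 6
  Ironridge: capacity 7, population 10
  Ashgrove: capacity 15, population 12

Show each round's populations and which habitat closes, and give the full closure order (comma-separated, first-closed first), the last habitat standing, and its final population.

Round 1: Ashgrove=12 Cedarfen=13 Dunmere=8 Elkhorn=6 Fernhollow=3 Ironridge=10 → close Ironridge (overflow 3)
  10÷5 = 2 each, +1 to first 0
Round 2: Ashgrove=14 Cedarfen=15 Dunmere=10 Elkhorn=8 Fernhollow=5 → close Cedarfen (overflow 3)
  15÷4 = 3 each, +1 to first 3
Round 3: Ashgrove=18 Dunmere=14 Elkhorn=12 Fernhollow=8 → close Ashgrove (overflow 3)
  18÷3 = 6 each, +1 to first 0
Round 4: Dunmere=20 Elkhorn=18 Fernhollow=14 → close Elkhorn (overflow 7)
  18÷2 = 9 each, +1 to first 0
Round 5: Dunmere=29 Fernhollow=23 → close Dunmere (overflow 14)
  29÷1 = 29 each, +1 to first 0

Closure order: Ironridge, Cedarfen, Ashgrove, Elkhorn, Dunmere
Last habitat: Fernhollow with 52 animals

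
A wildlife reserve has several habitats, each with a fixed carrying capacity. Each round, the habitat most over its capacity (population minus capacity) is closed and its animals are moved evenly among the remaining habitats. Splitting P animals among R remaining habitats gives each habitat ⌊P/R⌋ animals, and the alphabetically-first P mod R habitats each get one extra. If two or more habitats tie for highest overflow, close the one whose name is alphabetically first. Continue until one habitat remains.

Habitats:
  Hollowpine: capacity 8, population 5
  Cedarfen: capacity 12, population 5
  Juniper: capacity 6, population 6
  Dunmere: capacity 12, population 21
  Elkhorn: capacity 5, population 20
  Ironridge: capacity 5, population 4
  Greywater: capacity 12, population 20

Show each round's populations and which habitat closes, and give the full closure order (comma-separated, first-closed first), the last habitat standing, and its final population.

Round 1: Cedarfen=5 Dunmere=21 Elkhorn=20 Greywater=20 Hollowpine=5 Ironridge=4 Juniper=6 → close Elkhorn (overflow 15)
  20÷6 = 3 each, +1 to first 2
Round 2: Cedarfen=9 Dunmere=25 Greywater=23 Hollowpine=8 Ironridge=7 Juniper=9 → close Dunmere (overflow 13)
  25÷5 = 5 each, +1 to first 0
Round 3: Cedarfen=14 Greywater=28 Hollowpine=13 Ironridge=12 Juniper=14 → close Greywater (overflow 16)
  28÷4 = 7 each, +1 to first 0
Round 4: Cedarfen=21 Hollowpine=20 Ironridge=19 Juniper=21 → close Juniper (overflow 15)
  21÷3 = 7 each, +1 to first 0
Round 5: Cedarfen=28 Hollowpine=27 Ironridge=26 → close Ironridge (overflow 21)
  26÷2 = 13 each, +1 to first 0
Round 6: Cedarfen=41 Hollowpine=40 → close Hollowpine (overflow 32)
  40÷1 = 40 each, +1 to first 0

Closure order: Elkhorn, Dunmere, Greywater, Juniper, Ironridge, Hollowpine
Last habitat: Cedarfen with 81 animals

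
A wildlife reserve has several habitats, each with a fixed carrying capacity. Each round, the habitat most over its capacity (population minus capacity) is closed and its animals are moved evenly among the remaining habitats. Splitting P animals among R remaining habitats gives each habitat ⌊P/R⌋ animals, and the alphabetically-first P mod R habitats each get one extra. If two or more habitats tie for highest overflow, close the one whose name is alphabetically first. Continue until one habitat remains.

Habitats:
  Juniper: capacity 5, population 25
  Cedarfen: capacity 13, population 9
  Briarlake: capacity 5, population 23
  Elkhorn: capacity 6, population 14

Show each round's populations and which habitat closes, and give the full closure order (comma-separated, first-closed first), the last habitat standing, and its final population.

Closure order: Juniper, Briarlake, Elkhorn
Last habitat: Cedarfen with 71 animals

Round 1: Briarlake=23 Cedarfen=9 Elkhorn=14 Juniper=25 → close Juniper (overflow 20)
  25÷3 = 8 each, +1 to first 1
Round 2: Briarlake=32 Cedarfen=17 Elkhorn=22 → close Briarlake (overflow 27)
  32÷2 = 16 each, +1 to first 0
Round 3: Cedarfen=33 Elkhorn=38 → close Elkhorn (overflow 32)
  38÷1 = 38 each, +1 to first 0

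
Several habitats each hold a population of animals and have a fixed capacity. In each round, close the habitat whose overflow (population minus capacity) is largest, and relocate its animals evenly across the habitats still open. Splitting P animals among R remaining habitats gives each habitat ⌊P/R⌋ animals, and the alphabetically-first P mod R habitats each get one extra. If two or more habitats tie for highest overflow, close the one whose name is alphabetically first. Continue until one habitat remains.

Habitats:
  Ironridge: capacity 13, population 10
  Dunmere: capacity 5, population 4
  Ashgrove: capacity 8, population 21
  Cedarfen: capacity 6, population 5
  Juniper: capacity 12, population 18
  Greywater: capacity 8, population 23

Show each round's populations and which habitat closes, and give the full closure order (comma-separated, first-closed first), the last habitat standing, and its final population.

Closure order: Greywater, Ashgrove, Juniper, Cedarfen, Dunmere
Last habitat: Ironridge with 81 animals

Round 1: Ashgrove=21 Cedarfen=5 Dunmere=4 Greywater=23 Ironridge=10 Juniper=18 → close Greywater (overflow 15)
  23÷5 = 4 each, +1 to first 3
Round 2: Ashgrove=26 Cedarfen=10 Dunmere=9 Ironridge=14 Juniper=22 → close Ashgrove (overflow 18)
  26÷4 = 6 each, +1 to first 2
Round 3: Cedarfen=17 Dunmere=16 Ironridge=20 Juniper=28 → close Juniper (overflow 16)
  28÷3 = 9 each, +1 to first 1
Round 4: Cedarfen=27 Dunmere=25 Ironridge=29 → close Cedarfen (overflow 21)
  27÷2 = 13 each, +1 to first 1
Round 5: Dunmere=39 Ironridge=42 → close Dunmere (overflow 34)
  39÷1 = 39 each, +1 to first 0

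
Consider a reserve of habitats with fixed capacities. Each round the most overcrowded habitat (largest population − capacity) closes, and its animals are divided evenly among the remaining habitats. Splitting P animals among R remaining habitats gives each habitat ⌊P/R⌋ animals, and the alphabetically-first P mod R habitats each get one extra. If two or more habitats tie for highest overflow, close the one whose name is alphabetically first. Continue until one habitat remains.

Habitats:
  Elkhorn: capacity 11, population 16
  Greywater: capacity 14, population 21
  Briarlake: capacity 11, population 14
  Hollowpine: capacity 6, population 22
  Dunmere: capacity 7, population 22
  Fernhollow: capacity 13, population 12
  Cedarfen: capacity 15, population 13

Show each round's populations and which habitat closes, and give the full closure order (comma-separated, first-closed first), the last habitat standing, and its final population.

Closure order: Hollowpine, Dunmere, Greywater, Briarlake, Elkhorn, Cedarfen
Last habitat: Fernhollow with 120 animals

Round 1: Briarlake=14 Cedarfen=13 Dunmere=22 Elkhorn=16 Fernhollow=12 Greywater=21 Hollowpine=22 → close Hollowpine (overflow 16)
  22÷6 = 3 each, +1 to first 4
Round 2: Briarlake=18 Cedarfen=17 Dunmere=26 Elkhorn=20 Fernhollow=15 Greywater=24 → close Dunmere (overflow 19)
  26÷5 = 5 each, +1 to first 1
Round 3: Briarlake=24 Cedarfen=22 Elkhorn=25 Fernhollow=20 Greywater=29 → close Greywater (overflow 15)
  29÷4 = 7 each, +1 to first 1
Round 4: Briarlake=32 Cedarfen=29 Elkhorn=32 Fernhollow=27 → close Briarlake (overflow 21)
  32÷3 = 10 each, +1 to first 2
Round 5: Cedarfen=40 Elkhorn=43 Fernhollow=37 → close Elkhorn (overflow 32)
  43÷2 = 21 each, +1 to first 1
Round 6: Cedarfen=62 Fernhollow=58 → close Cedarfen (overflow 47)
  62÷1 = 62 each, +1 to first 0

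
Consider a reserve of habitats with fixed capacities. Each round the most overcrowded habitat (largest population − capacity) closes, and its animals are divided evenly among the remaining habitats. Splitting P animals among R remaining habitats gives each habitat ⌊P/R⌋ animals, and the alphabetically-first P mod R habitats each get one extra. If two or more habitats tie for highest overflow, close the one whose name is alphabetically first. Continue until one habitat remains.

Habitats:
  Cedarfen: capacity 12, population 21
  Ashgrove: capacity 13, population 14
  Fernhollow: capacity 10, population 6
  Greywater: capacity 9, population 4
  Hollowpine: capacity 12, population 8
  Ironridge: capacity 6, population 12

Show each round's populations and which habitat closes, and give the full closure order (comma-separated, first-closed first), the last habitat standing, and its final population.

Closure order: Cedarfen, Ironridge, Ashgrove, Fernhollow, Greywater
Last habitat: Hollowpine with 65 animals

Round 1: Ashgrove=14 Cedarfen=21 Fernhollow=6 Greywater=4 Hollowpine=8 Ironridge=12 → close Cedarfen (overflow 9)
  21÷5 = 4 each, +1 to first 1
Round 2: Ashgrove=19 Fernhollow=10 Greywater=8 Hollowpine=12 Ironridge=16 → close Ironridge (overflow 10)
  16÷4 = 4 each, +1 to first 0
Round 3: Ashgrove=23 Fernhollow=14 Greywater=12 Hollowpine=16 → close Ashgrove (overflow 10)
  23÷3 = 7 each, +1 to first 2
Round 4: Fernhollow=22 Greywater=20 Hollowpine=23 → close Fernhollow (overflow 12)
  22÷2 = 11 each, +1 to first 0
Round 5: Greywater=31 Hollowpine=34 → close Greywater (overflow 22)
  31÷1 = 31 each, +1 to first 0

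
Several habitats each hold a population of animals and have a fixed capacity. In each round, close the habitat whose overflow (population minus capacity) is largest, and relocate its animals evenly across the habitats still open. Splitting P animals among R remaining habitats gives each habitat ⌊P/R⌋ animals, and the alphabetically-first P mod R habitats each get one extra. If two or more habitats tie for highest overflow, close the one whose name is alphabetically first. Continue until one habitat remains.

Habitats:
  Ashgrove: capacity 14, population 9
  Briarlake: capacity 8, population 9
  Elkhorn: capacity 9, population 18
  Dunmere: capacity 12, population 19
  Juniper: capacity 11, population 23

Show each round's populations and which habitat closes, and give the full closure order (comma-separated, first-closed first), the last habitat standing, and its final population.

Round 1: Ashgrove=9 Briarlake=9 Dunmere=19 Elkhorn=18 Juniper=23 → close Juniper (overflow 12)
  23÷4 = 5 each, +1 to first 3
Round 2: Ashgrove=15 Briarlake=15 Dunmere=25 Elkhorn=23 → close Elkhorn (overflow 14)
  23÷3 = 7 each, +1 to first 2
Round 3: Ashgrove=23 Briarlake=23 Dunmere=32 → close Dunmere (overflow 20)
  32÷2 = 16 each, +1 to first 0
Round 4: Ashgrove=39 Briarlake=39 → close Briarlake (overflow 31)
  39÷1 = 39 each, +1 to first 0

Closure order: Juniper, Elkhorn, Dunmere, Briarlake
Last habitat: Ashgrove with 78 animals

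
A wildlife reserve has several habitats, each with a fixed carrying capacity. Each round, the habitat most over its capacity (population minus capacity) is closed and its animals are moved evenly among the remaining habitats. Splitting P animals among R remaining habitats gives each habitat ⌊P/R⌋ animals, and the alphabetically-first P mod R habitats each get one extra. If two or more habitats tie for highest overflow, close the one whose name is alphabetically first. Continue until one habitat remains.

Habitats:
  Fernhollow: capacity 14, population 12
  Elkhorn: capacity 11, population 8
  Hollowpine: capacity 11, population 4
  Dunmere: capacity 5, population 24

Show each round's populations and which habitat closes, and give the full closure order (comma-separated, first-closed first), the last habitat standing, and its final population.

Closure order: Dunmere, Fernhollow, Elkhorn
Last habitat: Hollowpine with 48 animals

Round 1: Dunmere=24 Elkhorn=8 Fernhollow=12 Hollowpine=4 → close Dunmere (overflow 19)
  24÷3 = 8 each, +1 to first 0
Round 2: Elkhorn=16 Fernhollow=20 Hollowpine=12 → close Fernhollow (overflow 6)
  20÷2 = 10 each, +1 to first 0
Round 3: Elkhorn=26 Hollowpine=22 → close Elkhorn (overflow 15)
  26÷1 = 26 each, +1 to first 0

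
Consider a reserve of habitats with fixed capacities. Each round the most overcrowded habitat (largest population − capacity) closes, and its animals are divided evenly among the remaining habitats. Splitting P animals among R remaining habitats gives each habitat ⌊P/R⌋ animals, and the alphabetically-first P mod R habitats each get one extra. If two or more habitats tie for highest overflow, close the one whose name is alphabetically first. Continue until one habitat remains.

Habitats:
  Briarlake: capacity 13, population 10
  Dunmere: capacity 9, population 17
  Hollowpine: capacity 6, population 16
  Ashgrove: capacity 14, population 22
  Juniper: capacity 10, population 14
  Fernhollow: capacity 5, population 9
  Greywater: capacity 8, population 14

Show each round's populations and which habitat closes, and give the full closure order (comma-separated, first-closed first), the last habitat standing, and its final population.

Round 1: Ashgrove=22 Briarlake=10 Dunmere=17 Fernhollow=9 Greywater=14 Hollowpine=16 Juniper=14 → close Hollowpine (overflow 10)
  16÷6 = 2 each, +1 to first 4
Round 2: Ashgrove=25 Briarlake=13 Dunmere=20 Fernhollow=12 Greywater=16 Juniper=16 → close Ashgrove (overflow 11)
  25÷5 = 5 each, +1 to first 0
Round 3: Briarlake=18 Dunmere=25 Fernhollow=17 Greywater=21 Juniper=21 → close Dunmere (overflow 16)
  25÷4 = 6 each, +1 to first 1
Round 4: Briarlake=25 Fernhollow=23 Greywater=27 Juniper=27 → close Greywater (overflow 19)
  27÷3 = 9 each, +1 to first 0
Round 5: Briarlake=34 Fernhollow=32 Juniper=36 → close Fernhollow (overflow 27)
  32÷2 = 16 each, +1 to first 0
Round 6: Briarlake=50 Juniper=52 → close Juniper (overflow 42)
  52÷1 = 52 each, +1 to first 0

Closure order: Hollowpine, Ashgrove, Dunmere, Greywater, Fernhollow, Juniper
Last habitat: Briarlake with 102 animals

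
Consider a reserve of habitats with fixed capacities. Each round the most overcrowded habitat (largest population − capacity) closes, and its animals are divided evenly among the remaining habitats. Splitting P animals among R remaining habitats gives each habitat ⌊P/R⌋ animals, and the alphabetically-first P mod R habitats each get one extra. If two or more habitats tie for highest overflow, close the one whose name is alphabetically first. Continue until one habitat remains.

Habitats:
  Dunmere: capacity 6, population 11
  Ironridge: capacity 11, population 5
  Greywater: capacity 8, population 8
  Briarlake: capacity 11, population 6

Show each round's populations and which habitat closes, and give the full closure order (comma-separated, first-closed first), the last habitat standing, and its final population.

Round 1: Briarlake=6 Dunmere=11 Greywater=8 Ironridge=5 → close Dunmere (overflow 5)
  11÷3 = 3 each, +1 to first 2
Round 2: Briarlake=10 Greywater=12 Ironridge=8 → close Greywater (overflow 4)
  12÷2 = 6 each, +1 to first 0
Round 3: Briarlake=16 Ironridge=14 → close Briarlake (overflow 5)
  16÷1 = 16 each, +1 to first 0

Closure order: Dunmere, Greywater, Briarlake
Last habitat: Ironridge with 30 animals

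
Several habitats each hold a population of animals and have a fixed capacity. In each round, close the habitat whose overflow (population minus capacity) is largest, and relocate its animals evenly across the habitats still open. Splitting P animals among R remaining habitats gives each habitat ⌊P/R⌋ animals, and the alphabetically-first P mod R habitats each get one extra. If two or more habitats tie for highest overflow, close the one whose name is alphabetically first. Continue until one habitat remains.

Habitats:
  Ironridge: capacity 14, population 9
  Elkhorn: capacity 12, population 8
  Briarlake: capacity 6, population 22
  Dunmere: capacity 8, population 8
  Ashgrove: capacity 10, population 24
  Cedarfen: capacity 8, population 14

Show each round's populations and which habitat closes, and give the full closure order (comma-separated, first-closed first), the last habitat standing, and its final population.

Closure order: Briarlake, Ashgrove, Cedarfen, Dunmere, Elkhorn
Last habitat: Ironridge with 85 animals

Round 1: Ashgrove=24 Briarlake=22 Cedarfen=14 Dunmere=8 Elkhorn=8 Ironridge=9 → close Briarlake (overflow 16)
  22÷5 = 4 each, +1 to first 2
Round 2: Ashgrove=29 Cedarfen=19 Dunmere=12 Elkhorn=12 Ironridge=13 → close Ashgrove (overflow 19)
  29÷4 = 7 each, +1 to first 1
Round 3: Cedarfen=27 Dunmere=19 Elkhorn=19 Ironridge=20 → close Cedarfen (overflow 19)
  27÷3 = 9 each, +1 to first 0
Round 4: Dunmere=28 Elkhorn=28 Ironridge=29 → close Dunmere (overflow 20)
  28÷2 = 14 each, +1 to first 0
Round 5: Elkhorn=42 Ironridge=43 → close Elkhorn (overflow 30)
  42÷1 = 42 each, +1 to first 0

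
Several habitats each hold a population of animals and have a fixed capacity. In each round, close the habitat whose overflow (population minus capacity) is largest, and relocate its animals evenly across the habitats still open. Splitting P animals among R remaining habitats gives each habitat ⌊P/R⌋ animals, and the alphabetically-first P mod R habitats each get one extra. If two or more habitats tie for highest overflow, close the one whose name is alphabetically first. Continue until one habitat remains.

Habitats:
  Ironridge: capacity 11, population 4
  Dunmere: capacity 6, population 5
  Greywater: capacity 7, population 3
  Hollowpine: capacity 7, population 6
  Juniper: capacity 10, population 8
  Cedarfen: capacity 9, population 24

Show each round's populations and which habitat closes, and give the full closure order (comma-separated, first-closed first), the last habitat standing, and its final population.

Round 1: Cedarfen=24 Dunmere=5 Greywater=3 Hollowpine=6 Ironridge=4 Juniper=8 → close Cedarfen (overflow 15)
  24÷5 = 4 each, +1 to first 4
Round 2: Dunmere=10 Greywater=8 Hollowpine=11 Ironridge=9 Juniper=12 → close Dunmere (overflow 4)
  10÷4 = 2 each, +1 to first 2
Round 3: Greywater=11 Hollowpine=14 Ironridge=11 Juniper=14 → close Hollowpine (overflow 7)
  14÷3 = 4 each, +1 to first 2
Round 4: Greywater=16 Ironridge=16 Juniper=18 → close Greywater (overflow 9)
  16÷2 = 8 each, +1 to first 0
Round 5: Ironridge=24 Juniper=26 → close Juniper (overflow 16)
  26÷1 = 26 each, +1 to first 0

Closure order: Cedarfen, Dunmere, Hollowpine, Greywater, Juniper
Last habitat: Ironridge with 50 animals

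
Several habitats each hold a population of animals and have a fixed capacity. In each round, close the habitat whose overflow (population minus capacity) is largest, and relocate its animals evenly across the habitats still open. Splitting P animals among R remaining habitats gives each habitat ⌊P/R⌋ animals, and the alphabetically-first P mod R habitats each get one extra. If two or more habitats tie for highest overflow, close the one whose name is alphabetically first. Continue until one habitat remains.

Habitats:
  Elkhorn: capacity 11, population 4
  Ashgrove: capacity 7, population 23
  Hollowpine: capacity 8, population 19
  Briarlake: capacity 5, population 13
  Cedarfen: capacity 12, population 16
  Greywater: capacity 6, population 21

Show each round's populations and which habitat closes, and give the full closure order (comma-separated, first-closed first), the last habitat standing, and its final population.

Closure order: Ashgrove, Greywater, Hollowpine, Briarlake, Cedarfen
Last habitat: Elkhorn with 96 animals

Round 1: Ashgrove=23 Briarlake=13 Cedarfen=16 Elkhorn=4 Greywater=21 Hollowpine=19 → close Ashgrove (overflow 16)
  23÷5 = 4 each, +1 to first 3
Round 2: Briarlake=18 Cedarfen=21 Elkhorn=9 Greywater=25 Hollowpine=23 → close Greywater (overflow 19)
  25÷4 = 6 each, +1 to first 1
Round 3: Briarlake=25 Cedarfen=27 Elkhorn=15 Hollowpine=29 → close Hollowpine (overflow 21)
  29÷3 = 9 each, +1 to first 2
Round 4: Briarlake=35 Cedarfen=37 Elkhorn=24 → close Briarlake (overflow 30)
  35÷2 = 17 each, +1 to first 1
Round 5: Cedarfen=55 Elkhorn=41 → close Cedarfen (overflow 43)
  55÷1 = 55 each, +1 to first 0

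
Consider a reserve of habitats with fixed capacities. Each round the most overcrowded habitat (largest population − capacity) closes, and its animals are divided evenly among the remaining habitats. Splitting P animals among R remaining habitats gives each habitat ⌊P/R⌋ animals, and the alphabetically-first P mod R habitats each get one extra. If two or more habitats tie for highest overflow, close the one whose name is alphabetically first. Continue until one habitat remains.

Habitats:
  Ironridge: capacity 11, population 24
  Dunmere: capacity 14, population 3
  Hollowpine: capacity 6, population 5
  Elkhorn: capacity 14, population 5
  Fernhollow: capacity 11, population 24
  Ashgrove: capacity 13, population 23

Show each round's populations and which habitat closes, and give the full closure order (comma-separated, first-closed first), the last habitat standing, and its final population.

Round 1: Ashgrove=23 Dunmere=3 Elkhorn=5 Fernhollow=24 Hollowpine=5 Ironridge=24 → close Fernhollow (overflow 13)
  24÷5 = 4 each, +1 to first 4
Round 2: Ashgrove=28 Dunmere=8 Elkhorn=10 Hollowpine=10 Ironridge=28 → close Ironridge (overflow 17)
  28÷4 = 7 each, +1 to first 0
Round 3: Ashgrove=35 Dunmere=15 Elkhorn=17 Hollowpine=17 → close Ashgrove (overflow 22)
  35÷3 = 11 each, +1 to first 2
Round 4: Dunmere=27 Elkhorn=29 Hollowpine=28 → close Hollowpine (overflow 22)
  28÷2 = 14 each, +1 to first 0
Round 5: Dunmere=41 Elkhorn=43 → close Elkhorn (overflow 29)
  43÷1 = 43 each, +1 to first 0

Closure order: Fernhollow, Ironridge, Ashgrove, Hollowpine, Elkhorn
Last habitat: Dunmere with 84 animals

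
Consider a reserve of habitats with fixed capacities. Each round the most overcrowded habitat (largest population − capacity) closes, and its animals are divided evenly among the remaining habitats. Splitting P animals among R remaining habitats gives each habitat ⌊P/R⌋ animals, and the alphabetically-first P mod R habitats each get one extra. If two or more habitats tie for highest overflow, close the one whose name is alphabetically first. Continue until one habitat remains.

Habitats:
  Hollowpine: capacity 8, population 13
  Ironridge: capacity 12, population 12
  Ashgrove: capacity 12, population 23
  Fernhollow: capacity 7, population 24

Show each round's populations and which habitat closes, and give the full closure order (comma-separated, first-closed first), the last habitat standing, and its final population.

Round 1: Ashgrove=23 Fernhollow=24 Hollowpine=13 Ironridge=12 → close Fernhollow (overflow 17)
  24÷3 = 8 each, +1 to first 0
Round 2: Ashgrove=31 Hollowpine=21 Ironridge=20 → close Ashgrove (overflow 19)
  31÷2 = 15 each, +1 to first 1
Round 3: Hollowpine=37 Ironridge=35 → close Hollowpine (overflow 29)
  37÷1 = 37 each, +1 to first 0

Closure order: Fernhollow, Ashgrove, Hollowpine
Last habitat: Ironridge with 72 animals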